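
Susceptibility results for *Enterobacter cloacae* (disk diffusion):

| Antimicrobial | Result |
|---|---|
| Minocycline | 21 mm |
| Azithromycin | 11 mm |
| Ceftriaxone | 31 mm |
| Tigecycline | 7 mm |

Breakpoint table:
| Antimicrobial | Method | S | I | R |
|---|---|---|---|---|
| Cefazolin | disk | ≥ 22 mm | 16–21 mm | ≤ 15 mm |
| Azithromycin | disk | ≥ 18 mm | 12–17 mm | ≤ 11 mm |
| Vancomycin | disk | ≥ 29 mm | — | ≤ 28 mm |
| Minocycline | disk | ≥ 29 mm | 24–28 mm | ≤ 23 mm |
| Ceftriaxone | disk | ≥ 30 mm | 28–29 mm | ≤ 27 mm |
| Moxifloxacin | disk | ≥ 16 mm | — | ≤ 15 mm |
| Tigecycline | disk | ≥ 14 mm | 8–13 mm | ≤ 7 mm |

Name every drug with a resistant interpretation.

Minocycline 21 mm: ≤ 23 mm → R
Azithromycin: 11 mm is ≤ 11 mm → Resistant
Ceftriaxone (31 mm) ≥ 30 mm ⇒ S
Tigecycline (7 mm) ≤ 7 mm — R

minocycline, azithromycin, tigecycline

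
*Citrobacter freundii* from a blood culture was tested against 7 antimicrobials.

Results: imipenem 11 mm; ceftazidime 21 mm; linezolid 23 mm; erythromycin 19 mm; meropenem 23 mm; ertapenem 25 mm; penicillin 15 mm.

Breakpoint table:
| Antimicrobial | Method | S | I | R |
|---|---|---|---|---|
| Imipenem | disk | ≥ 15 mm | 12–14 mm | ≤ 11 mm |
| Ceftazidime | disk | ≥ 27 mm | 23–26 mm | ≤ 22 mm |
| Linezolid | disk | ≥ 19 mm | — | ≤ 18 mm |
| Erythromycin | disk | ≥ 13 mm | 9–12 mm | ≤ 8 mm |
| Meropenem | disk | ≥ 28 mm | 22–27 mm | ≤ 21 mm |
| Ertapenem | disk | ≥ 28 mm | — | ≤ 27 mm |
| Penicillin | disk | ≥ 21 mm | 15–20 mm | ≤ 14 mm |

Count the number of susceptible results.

2

Imipenem: 11 mm is ≤ 11 mm ⇒ Resistant
Ceftazidime: 21 mm is ≤ 22 mm → resistant
Linezolid: 23 mm is ≥ 19 mm — Susceptible
Erythromycin 19 mm: ≥ 13 mm ⇒ susceptible
Meropenem (23 mm) in 22–27 mm → Intermediate
Ertapenem 25 mm: ≤ 27 mm — R
Penicillin 15 mm: in 15–20 mm — intermediate
Susceptible: 2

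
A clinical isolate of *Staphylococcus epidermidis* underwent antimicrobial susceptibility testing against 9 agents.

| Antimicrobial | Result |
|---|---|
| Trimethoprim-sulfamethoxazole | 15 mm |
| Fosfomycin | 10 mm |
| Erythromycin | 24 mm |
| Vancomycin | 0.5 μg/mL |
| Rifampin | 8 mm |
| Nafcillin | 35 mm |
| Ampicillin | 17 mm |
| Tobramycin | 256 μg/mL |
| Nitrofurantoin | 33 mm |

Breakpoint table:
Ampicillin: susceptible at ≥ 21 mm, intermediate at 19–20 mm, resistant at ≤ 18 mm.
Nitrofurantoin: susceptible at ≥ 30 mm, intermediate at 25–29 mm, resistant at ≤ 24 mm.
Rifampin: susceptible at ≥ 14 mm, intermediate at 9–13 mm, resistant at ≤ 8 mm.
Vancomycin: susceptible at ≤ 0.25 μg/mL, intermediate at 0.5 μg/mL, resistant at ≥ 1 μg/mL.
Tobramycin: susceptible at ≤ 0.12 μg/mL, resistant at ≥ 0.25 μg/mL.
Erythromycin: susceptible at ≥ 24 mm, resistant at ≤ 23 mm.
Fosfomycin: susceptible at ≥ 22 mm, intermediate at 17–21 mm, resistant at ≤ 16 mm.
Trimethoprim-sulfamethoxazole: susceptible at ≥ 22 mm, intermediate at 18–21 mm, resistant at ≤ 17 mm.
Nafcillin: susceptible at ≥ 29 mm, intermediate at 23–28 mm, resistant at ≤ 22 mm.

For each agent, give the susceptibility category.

Trimethoprim-sulfamethoxazole: 15 mm is ≤ 17 mm → Resistant
Fosfomycin (10 mm) ≤ 16 mm — Resistant
Erythromycin (24 mm) ≥ 24 mm — S
Vancomycin: 0.5 μg/mL is = 0.5 μg/mL — I
Rifampin 8 mm: ≤ 8 mm ⇒ resistant
Nafcillin 35 mm: ≥ 29 mm ⇒ susceptible
Ampicillin: 17 mm is ≤ 18 mm ⇒ resistant
Tobramycin: 256 μg/mL is ≥ 0.25 μg/mL ⇒ resistant
Nitrofurantoin 33 mm: ≥ 30 mm — S

R, R, S, I, R, S, R, R, S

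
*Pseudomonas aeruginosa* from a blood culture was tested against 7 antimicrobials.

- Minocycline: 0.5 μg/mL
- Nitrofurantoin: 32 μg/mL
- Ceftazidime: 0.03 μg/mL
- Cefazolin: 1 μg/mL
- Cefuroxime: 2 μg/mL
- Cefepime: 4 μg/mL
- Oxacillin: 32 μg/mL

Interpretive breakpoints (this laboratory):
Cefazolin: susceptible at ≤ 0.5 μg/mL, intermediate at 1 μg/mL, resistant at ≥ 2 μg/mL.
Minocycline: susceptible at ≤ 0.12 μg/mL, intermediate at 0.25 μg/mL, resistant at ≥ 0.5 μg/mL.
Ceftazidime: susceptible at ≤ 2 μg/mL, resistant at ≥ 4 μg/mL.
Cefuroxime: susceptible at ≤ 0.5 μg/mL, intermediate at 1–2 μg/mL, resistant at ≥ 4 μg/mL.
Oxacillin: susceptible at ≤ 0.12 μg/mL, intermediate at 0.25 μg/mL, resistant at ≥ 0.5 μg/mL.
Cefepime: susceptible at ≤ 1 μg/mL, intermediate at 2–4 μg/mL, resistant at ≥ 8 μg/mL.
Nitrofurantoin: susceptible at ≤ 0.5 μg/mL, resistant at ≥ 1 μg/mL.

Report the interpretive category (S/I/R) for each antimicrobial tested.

Minocycline: 0.5 μg/mL is ≥ 0.5 μg/mL → R
Nitrofurantoin 32 μg/mL: ≥ 1 μg/mL → Resistant
Ceftazidime 0.03 μg/mL: ≤ 2 μg/mL ⇒ Susceptible
Cefazolin 1 μg/mL: = 1 μg/mL → Intermediate
Cefuroxime 2 μg/mL: in 1–2 μg/mL → I
Cefepime 4 μg/mL: in 2–4 μg/mL → intermediate
Oxacillin: 32 μg/mL is ≥ 0.5 μg/mL → Resistant

R, R, S, I, I, I, R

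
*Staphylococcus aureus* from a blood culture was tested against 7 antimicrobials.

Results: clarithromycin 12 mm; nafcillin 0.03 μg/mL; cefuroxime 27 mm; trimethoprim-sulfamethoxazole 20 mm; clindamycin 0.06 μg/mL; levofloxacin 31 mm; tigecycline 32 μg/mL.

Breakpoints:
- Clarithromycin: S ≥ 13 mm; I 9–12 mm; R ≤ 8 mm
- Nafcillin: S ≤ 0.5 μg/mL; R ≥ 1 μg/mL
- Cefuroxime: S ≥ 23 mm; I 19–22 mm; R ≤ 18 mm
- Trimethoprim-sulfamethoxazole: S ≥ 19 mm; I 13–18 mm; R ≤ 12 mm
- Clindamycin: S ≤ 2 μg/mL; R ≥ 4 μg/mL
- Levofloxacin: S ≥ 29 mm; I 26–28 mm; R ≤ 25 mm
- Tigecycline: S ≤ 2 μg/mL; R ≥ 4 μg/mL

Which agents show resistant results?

tigecycline

Clarithromycin 12 mm: in 9–12 mm ⇒ I
Nafcillin (0.03 μg/mL) ≤ 0.5 μg/mL ⇒ susceptible
Cefuroxime 27 mm: ≥ 23 mm — S
Trimethoprim-sulfamethoxazole (20 mm) ≥ 19 mm — Susceptible
Clindamycin (0.06 μg/mL) ≤ 2 μg/mL ⇒ Susceptible
Levofloxacin 31 mm: ≥ 29 mm ⇒ susceptible
Tigecycline (32 μg/mL) ≥ 4 μg/mL → Resistant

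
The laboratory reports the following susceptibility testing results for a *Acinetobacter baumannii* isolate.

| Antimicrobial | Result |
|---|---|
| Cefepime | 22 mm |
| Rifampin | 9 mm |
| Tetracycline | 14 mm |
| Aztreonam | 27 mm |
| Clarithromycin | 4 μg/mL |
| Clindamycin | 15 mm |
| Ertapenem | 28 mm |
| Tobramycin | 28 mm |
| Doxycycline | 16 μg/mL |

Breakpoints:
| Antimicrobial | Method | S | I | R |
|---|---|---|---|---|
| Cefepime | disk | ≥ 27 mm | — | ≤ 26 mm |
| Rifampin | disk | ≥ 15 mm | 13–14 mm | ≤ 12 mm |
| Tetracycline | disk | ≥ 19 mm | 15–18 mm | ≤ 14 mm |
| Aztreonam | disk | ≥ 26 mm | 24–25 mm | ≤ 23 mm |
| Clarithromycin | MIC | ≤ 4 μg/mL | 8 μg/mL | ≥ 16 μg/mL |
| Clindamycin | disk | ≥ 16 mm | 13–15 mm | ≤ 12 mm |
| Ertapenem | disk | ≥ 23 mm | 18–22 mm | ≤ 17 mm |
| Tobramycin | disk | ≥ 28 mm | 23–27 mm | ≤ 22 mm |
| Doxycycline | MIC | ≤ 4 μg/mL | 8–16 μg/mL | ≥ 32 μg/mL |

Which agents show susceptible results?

aztreonam, clarithromycin, ertapenem, tobramycin

Cefepime 22 mm: ≤ 26 mm → R
Rifampin (9 mm) ≤ 12 mm ⇒ resistant
Tetracycline 14 mm: ≤ 14 mm ⇒ resistant
Aztreonam: 27 mm is ≥ 26 mm → S
Clarithromycin: 4 μg/mL is ≤ 4 μg/mL ⇒ S
Clindamycin: 15 mm is in 13–15 mm — Intermediate
Ertapenem (28 mm) ≥ 23 mm → susceptible
Tobramycin: 28 mm is ≥ 28 mm ⇒ Susceptible
Doxycycline 16 μg/mL: in 8–16 μg/mL → intermediate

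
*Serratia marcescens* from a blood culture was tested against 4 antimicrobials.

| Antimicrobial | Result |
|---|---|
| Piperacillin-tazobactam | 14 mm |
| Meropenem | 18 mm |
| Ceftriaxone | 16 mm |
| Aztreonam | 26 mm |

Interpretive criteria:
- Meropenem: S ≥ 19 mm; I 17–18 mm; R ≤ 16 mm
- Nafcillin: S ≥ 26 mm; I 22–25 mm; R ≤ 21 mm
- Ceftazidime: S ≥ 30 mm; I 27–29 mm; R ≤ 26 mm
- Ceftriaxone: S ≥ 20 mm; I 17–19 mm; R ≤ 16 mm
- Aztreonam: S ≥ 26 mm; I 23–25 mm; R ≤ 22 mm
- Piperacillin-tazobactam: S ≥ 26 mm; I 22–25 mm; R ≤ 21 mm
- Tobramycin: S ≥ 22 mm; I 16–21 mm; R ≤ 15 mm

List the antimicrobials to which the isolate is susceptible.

aztreonam

Piperacillin-tazobactam: 14 mm is ≤ 21 mm ⇒ resistant
Meropenem: 18 mm is in 17–18 mm ⇒ Intermediate
Ceftriaxone: 16 mm is ≤ 16 mm → Resistant
Aztreonam 26 mm: ≥ 26 mm → Susceptible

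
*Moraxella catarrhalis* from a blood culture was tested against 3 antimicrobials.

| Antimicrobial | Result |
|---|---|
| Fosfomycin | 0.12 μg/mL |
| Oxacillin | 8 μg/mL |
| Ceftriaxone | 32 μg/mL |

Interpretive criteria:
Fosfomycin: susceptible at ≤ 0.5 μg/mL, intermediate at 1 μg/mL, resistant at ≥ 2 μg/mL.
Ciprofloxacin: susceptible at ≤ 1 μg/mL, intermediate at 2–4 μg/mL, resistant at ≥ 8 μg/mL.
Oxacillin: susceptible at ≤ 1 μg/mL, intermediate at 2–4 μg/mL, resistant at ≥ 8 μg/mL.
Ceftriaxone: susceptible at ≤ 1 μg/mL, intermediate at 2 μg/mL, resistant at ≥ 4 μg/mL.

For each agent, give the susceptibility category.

S, R, R

Fosfomycin 0.12 μg/mL: ≤ 0.5 μg/mL ⇒ susceptible
Oxacillin: 8 μg/mL is ≥ 8 μg/mL ⇒ R
Ceftriaxone (32 μg/mL) ≥ 4 μg/mL → R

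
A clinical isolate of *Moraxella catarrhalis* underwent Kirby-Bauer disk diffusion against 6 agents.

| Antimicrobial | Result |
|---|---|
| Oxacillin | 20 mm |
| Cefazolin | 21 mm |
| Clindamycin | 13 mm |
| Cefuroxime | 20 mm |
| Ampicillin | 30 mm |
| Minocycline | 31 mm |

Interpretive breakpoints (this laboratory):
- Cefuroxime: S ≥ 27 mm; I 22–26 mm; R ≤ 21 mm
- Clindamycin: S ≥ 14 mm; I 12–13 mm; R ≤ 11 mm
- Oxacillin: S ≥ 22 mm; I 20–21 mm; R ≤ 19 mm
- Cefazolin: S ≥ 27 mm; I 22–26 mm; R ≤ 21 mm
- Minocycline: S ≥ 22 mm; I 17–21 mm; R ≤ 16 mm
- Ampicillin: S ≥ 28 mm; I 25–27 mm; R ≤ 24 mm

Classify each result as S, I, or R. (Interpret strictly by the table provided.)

Oxacillin: 20 mm is in 20–21 mm ⇒ intermediate
Cefazolin: 21 mm is ≤ 21 mm — resistant
Clindamycin 13 mm: in 12–13 mm ⇒ I
Cefuroxime 20 mm: ≤ 21 mm → R
Ampicillin: 30 mm is ≥ 28 mm ⇒ susceptible
Minocycline 31 mm: ≥ 22 mm ⇒ S

I, R, I, R, S, S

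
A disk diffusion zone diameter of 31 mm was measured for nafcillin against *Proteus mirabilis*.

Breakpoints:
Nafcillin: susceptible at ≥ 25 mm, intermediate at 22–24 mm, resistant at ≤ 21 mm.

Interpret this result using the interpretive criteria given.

S

Nafcillin: 31 mm is ≥ 25 mm ⇒ S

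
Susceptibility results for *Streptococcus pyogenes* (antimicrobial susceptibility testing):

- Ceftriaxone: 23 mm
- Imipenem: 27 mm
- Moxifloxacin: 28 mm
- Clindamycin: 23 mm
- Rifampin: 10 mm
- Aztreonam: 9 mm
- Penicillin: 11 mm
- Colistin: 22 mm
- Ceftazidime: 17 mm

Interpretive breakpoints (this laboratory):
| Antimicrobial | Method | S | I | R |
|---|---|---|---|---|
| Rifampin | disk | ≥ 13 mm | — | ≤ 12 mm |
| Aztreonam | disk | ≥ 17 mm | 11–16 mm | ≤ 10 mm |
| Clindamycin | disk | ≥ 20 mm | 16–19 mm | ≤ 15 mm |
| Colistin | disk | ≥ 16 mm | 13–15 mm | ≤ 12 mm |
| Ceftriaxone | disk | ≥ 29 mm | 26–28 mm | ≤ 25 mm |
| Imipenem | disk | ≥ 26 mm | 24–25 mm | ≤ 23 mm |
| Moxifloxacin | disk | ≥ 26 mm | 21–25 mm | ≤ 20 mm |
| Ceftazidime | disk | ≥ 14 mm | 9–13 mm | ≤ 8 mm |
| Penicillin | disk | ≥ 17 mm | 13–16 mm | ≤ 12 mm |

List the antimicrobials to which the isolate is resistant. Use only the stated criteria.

Ceftriaxone 23 mm: ≤ 25 mm → R
Imipenem: 27 mm is ≥ 26 mm ⇒ Susceptible
Moxifloxacin 28 mm: ≥ 26 mm — susceptible
Clindamycin: 23 mm is ≥ 20 mm — susceptible
Rifampin (10 mm) ≤ 12 mm ⇒ Resistant
Aztreonam (9 mm) ≤ 10 mm → Resistant
Penicillin: 11 mm is ≤ 12 mm ⇒ Resistant
Colistin (22 mm) ≥ 16 mm ⇒ susceptible
Ceftazidime (17 mm) ≥ 14 mm ⇒ Susceptible

ceftriaxone, rifampin, aztreonam, penicillin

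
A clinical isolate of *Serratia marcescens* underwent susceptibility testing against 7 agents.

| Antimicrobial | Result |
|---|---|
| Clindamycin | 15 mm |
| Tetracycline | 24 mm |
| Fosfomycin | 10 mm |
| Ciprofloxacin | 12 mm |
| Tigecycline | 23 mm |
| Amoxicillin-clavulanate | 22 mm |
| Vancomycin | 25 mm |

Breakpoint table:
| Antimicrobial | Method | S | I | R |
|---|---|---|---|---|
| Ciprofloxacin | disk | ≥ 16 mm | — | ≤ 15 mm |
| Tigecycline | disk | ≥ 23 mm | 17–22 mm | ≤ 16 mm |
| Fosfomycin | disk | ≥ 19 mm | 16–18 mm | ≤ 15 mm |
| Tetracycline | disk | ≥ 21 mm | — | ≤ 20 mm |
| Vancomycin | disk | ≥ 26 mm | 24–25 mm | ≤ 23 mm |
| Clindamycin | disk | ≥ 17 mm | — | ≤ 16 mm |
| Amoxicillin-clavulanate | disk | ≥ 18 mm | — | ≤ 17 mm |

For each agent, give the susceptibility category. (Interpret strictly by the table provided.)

Clindamycin (15 mm) ≤ 16 mm — R
Tetracycline (24 mm) ≥ 21 mm → Susceptible
Fosfomycin (10 mm) ≤ 15 mm ⇒ R
Ciprofloxacin: 12 mm is ≤ 15 mm → R
Tigecycline (23 mm) ≥ 23 mm — susceptible
Amoxicillin-clavulanate (22 mm) ≥ 18 mm ⇒ susceptible
Vancomycin 25 mm: in 24–25 mm → I

R, S, R, R, S, S, I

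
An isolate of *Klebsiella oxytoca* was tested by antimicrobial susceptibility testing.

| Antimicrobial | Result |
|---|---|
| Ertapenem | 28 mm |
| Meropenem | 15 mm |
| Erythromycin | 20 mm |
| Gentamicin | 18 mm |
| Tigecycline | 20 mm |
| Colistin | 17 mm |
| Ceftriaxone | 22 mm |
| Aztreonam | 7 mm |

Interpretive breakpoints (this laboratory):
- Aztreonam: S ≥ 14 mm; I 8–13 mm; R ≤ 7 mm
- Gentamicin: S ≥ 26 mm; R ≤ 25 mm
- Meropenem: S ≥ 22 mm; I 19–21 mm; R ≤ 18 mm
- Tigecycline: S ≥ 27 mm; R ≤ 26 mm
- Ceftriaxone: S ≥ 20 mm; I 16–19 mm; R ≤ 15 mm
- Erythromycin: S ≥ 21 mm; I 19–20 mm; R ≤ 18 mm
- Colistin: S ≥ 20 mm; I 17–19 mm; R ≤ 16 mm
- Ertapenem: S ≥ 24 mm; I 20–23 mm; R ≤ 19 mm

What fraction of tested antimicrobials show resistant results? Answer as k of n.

4 of 8

Ertapenem (28 mm) ≥ 24 mm ⇒ S
Meropenem: 15 mm is ≤ 18 mm → resistant
Erythromycin 20 mm: in 19–20 mm — Intermediate
Gentamicin: 18 mm is ≤ 25 mm → R
Tigecycline: 20 mm is ≤ 26 mm — Resistant
Colistin 17 mm: in 17–19 mm → intermediate
Ceftriaxone 22 mm: ≥ 20 mm — Susceptible
Aztreonam: 7 mm is ≤ 7 mm — Resistant
Resistant: 4/8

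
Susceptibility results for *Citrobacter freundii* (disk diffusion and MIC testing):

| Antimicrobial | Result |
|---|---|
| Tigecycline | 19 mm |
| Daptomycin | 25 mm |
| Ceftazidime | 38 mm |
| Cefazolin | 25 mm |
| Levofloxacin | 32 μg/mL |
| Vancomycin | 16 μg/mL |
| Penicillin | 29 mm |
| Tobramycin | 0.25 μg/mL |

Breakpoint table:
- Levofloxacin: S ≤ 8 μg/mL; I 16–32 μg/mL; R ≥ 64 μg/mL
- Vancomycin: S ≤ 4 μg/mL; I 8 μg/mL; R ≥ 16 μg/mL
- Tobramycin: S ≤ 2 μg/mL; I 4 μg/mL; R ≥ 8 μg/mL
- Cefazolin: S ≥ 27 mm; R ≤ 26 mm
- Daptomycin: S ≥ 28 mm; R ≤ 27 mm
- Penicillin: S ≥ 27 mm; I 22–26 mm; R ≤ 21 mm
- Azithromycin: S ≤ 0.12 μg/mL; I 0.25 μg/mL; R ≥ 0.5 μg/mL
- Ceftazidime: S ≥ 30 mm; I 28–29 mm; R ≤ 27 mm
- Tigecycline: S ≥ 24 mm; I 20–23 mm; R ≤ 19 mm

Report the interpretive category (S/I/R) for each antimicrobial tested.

Tigecycline: 19 mm is ≤ 19 mm — Resistant
Daptomycin: 25 mm is ≤ 27 mm → R
Ceftazidime (38 mm) ≥ 30 mm ⇒ Susceptible
Cefazolin: 25 mm is ≤ 26 mm ⇒ Resistant
Levofloxacin (32 μg/mL) in 16–32 μg/mL — Intermediate
Vancomycin: 16 μg/mL is ≥ 16 μg/mL — Resistant
Penicillin 29 mm: ≥ 27 mm → Susceptible
Tobramycin 0.25 μg/mL: ≤ 2 μg/mL — S

R, R, S, R, I, R, S, S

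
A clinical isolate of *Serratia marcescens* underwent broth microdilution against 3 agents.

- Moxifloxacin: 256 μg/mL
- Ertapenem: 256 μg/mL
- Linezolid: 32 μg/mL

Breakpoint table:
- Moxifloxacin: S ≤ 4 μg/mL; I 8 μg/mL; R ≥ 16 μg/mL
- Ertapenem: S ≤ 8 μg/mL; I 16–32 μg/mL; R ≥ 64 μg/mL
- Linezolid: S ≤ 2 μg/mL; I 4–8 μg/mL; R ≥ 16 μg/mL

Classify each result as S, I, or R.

R, R, R

Moxifloxacin: 256 μg/mL is ≥ 16 μg/mL ⇒ Resistant
Ertapenem: 256 μg/mL is ≥ 64 μg/mL ⇒ resistant
Linezolid (32 μg/mL) ≥ 16 μg/mL ⇒ R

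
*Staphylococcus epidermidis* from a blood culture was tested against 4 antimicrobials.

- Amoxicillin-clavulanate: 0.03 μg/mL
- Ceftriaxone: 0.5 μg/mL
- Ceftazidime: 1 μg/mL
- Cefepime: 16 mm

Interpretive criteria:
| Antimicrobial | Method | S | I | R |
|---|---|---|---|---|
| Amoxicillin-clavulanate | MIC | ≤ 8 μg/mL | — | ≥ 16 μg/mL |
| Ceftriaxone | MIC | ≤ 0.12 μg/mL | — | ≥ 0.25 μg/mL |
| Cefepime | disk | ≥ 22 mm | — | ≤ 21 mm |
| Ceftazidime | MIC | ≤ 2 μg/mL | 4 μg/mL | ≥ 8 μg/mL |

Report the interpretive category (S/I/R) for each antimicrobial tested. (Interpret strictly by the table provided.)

Amoxicillin-clavulanate (0.03 μg/mL) ≤ 8 μg/mL ⇒ susceptible
Ceftriaxone: 0.5 μg/mL is ≥ 0.25 μg/mL → Resistant
Ceftazidime (1 μg/mL) ≤ 2 μg/mL ⇒ Susceptible
Cefepime: 16 mm is ≤ 21 mm — resistant

S, R, S, R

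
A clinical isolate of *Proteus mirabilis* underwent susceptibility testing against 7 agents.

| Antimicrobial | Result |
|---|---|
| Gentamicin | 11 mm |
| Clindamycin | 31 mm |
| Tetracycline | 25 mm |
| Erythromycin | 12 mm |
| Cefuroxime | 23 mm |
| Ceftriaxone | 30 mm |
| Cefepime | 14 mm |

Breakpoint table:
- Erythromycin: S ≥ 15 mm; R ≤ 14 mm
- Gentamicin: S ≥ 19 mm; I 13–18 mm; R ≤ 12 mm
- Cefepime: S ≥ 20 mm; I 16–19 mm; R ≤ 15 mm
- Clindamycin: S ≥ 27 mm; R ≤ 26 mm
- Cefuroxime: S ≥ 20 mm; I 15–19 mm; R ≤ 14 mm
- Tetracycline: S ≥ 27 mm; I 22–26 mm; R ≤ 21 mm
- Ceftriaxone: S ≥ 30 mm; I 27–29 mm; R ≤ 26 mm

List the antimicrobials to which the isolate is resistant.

gentamicin, erythromycin, cefepime

Gentamicin (11 mm) ≤ 12 mm ⇒ Resistant
Clindamycin: 31 mm is ≥ 27 mm ⇒ Susceptible
Tetracycline (25 mm) in 22–26 mm — intermediate
Erythromycin (12 mm) ≤ 14 mm ⇒ Resistant
Cefuroxime 23 mm: ≥ 20 mm ⇒ S
Ceftriaxone: 30 mm is ≥ 30 mm — S
Cefepime (14 mm) ≤ 15 mm ⇒ R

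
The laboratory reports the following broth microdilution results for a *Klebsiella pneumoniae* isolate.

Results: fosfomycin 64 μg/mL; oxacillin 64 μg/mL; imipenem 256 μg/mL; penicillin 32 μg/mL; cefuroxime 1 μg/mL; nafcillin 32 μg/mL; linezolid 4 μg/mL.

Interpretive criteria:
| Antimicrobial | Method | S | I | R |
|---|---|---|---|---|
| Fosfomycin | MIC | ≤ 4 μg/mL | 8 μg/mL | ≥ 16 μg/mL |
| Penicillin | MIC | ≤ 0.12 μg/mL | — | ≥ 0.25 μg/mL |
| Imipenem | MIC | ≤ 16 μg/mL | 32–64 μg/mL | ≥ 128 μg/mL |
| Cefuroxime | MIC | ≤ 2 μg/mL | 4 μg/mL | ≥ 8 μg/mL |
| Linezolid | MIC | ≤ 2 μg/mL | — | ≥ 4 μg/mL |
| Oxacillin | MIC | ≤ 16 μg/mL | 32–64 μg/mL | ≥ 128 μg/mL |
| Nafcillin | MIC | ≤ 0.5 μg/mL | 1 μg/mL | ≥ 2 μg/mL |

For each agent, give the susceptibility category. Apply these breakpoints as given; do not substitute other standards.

Fosfomycin 64 μg/mL: ≥ 16 μg/mL ⇒ R
Oxacillin 64 μg/mL: in 32–64 μg/mL → intermediate
Imipenem: 256 μg/mL is ≥ 128 μg/mL — R
Penicillin (32 μg/mL) ≥ 0.25 μg/mL → resistant
Cefuroxime 1 μg/mL: ≤ 2 μg/mL — Susceptible
Nafcillin (32 μg/mL) ≥ 2 μg/mL ⇒ R
Linezolid: 4 μg/mL is ≥ 4 μg/mL → Resistant

R, I, R, R, S, R, R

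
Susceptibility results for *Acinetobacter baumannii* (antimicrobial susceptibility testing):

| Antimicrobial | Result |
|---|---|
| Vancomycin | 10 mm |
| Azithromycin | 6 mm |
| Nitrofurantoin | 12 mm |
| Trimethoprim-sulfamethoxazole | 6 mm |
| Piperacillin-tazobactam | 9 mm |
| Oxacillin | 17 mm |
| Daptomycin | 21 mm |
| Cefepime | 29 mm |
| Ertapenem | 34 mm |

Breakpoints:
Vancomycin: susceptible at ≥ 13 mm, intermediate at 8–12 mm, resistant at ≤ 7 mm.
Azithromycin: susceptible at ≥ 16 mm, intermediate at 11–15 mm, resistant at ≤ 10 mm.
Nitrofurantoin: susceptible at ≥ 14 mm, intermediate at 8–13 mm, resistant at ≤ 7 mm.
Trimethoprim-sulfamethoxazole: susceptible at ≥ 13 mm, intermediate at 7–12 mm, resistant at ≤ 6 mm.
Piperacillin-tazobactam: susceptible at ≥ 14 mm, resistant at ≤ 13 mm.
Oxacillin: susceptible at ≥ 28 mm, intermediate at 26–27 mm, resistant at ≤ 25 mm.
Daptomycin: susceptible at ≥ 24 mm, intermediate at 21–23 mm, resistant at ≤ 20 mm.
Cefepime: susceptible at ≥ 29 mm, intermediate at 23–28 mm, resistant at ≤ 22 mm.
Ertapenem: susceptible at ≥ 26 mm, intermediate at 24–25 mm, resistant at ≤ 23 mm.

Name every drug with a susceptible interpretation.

Vancomycin: 10 mm is in 8–12 mm ⇒ I
Azithromycin (6 mm) ≤ 10 mm → Resistant
Nitrofurantoin (12 mm) in 8–13 mm → Intermediate
Trimethoprim-sulfamethoxazole: 6 mm is ≤ 6 mm — Resistant
Piperacillin-tazobactam 9 mm: ≤ 13 mm → Resistant
Oxacillin (17 mm) ≤ 25 mm → resistant
Daptomycin 21 mm: in 21–23 mm — intermediate
Cefepime: 29 mm is ≥ 29 mm ⇒ S
Ertapenem 34 mm: ≥ 26 mm — S

cefepime, ertapenem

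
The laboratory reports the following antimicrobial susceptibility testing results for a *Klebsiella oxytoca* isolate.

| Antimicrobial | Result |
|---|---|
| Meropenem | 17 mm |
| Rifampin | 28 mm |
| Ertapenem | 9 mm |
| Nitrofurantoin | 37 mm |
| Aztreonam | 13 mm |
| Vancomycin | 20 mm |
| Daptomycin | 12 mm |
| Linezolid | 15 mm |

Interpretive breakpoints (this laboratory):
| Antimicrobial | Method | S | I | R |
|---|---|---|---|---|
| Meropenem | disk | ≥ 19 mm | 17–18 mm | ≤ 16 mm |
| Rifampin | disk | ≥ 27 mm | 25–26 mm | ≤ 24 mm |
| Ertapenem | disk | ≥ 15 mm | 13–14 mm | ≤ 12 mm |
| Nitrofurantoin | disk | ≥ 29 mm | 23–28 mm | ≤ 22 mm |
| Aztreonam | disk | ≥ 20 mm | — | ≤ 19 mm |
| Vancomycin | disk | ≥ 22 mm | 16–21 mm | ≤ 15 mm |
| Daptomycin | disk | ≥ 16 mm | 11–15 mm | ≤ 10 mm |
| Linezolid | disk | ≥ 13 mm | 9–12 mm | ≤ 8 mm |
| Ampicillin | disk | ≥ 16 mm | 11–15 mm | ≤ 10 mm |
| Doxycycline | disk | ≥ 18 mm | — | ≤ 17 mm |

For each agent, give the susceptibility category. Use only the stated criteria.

I, S, R, S, R, I, I, S

Meropenem (17 mm) in 17–18 mm ⇒ I
Rifampin 28 mm: ≥ 27 mm → susceptible
Ertapenem 9 mm: ≤ 12 mm ⇒ resistant
Nitrofurantoin: 37 mm is ≥ 29 mm ⇒ Susceptible
Aztreonam: 13 mm is ≤ 19 mm ⇒ R
Vancomycin (20 mm) in 16–21 mm — intermediate
Daptomycin 12 mm: in 11–15 mm — Intermediate
Linezolid 15 mm: ≥ 13 mm — Susceptible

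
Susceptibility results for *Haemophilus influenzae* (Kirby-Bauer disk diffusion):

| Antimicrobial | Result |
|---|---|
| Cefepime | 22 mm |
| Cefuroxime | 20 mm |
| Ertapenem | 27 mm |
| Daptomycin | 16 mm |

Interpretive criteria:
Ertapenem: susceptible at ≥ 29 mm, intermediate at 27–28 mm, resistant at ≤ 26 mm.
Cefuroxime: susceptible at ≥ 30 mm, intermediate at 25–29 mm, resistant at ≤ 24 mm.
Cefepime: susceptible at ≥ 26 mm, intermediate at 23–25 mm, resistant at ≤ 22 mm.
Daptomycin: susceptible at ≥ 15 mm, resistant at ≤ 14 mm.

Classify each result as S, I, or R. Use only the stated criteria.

R, R, I, S

Cefepime: 22 mm is ≤ 22 mm — R
Cefuroxime: 20 mm is ≤ 24 mm → resistant
Ertapenem: 27 mm is in 27–28 mm ⇒ intermediate
Daptomycin 16 mm: ≥ 15 mm → Susceptible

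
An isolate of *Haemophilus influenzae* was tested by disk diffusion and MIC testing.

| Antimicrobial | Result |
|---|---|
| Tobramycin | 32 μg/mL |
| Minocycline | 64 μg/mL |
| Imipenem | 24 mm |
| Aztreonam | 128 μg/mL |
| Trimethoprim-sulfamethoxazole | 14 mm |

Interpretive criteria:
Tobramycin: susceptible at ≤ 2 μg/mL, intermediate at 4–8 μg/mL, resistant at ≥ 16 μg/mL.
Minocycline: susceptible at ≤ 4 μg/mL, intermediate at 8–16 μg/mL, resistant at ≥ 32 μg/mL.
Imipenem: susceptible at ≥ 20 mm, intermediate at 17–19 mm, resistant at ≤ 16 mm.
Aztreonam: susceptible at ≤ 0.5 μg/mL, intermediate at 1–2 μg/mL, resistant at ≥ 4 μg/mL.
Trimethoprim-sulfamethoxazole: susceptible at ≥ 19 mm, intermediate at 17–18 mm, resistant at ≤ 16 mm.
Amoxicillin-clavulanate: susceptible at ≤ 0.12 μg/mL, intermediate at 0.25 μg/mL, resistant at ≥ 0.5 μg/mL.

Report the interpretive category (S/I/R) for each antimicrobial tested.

R, R, S, R, R

Tobramycin (32 μg/mL) ≥ 16 μg/mL → resistant
Minocycline 64 μg/mL: ≥ 32 μg/mL → R
Imipenem 24 mm: ≥ 20 mm ⇒ Susceptible
Aztreonam (128 μg/mL) ≥ 4 μg/mL ⇒ resistant
Trimethoprim-sulfamethoxazole (14 mm) ≤ 16 mm ⇒ resistant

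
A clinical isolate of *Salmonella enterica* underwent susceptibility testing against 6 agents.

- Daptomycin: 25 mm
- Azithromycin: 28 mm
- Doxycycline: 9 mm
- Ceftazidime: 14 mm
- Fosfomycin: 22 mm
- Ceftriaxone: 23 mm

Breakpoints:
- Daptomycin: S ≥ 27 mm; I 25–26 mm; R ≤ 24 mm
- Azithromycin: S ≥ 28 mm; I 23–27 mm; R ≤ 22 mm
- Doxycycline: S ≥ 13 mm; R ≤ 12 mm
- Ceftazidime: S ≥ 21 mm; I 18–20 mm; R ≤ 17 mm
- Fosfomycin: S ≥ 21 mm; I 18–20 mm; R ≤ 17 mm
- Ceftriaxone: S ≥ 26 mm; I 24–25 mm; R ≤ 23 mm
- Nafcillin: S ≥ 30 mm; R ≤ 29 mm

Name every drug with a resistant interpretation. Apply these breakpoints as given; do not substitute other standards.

doxycycline, ceftazidime, ceftriaxone

Daptomycin: 25 mm is in 25–26 mm → intermediate
Azithromycin: 28 mm is ≥ 28 mm → susceptible
Doxycycline 9 mm: ≤ 12 mm ⇒ Resistant
Ceftazidime (14 mm) ≤ 17 mm ⇒ resistant
Fosfomycin: 22 mm is ≥ 21 mm ⇒ S
Ceftriaxone: 23 mm is ≤ 23 mm — R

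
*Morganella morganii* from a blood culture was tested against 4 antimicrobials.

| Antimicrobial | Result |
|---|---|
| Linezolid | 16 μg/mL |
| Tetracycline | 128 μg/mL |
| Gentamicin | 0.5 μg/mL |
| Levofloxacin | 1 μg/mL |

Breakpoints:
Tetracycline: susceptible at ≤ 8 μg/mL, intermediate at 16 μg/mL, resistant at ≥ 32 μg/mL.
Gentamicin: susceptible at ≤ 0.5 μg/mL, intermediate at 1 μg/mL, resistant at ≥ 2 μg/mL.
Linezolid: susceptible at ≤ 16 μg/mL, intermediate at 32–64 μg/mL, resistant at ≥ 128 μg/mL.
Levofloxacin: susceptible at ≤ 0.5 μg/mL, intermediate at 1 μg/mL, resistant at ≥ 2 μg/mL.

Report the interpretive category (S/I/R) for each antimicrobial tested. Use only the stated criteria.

S, R, S, I

Linezolid: 16 μg/mL is ≤ 16 μg/mL — S
Tetracycline: 128 μg/mL is ≥ 32 μg/mL ⇒ Resistant
Gentamicin: 0.5 μg/mL is ≤ 0.5 μg/mL ⇒ susceptible
Levofloxacin 1 μg/mL: = 1 μg/mL → I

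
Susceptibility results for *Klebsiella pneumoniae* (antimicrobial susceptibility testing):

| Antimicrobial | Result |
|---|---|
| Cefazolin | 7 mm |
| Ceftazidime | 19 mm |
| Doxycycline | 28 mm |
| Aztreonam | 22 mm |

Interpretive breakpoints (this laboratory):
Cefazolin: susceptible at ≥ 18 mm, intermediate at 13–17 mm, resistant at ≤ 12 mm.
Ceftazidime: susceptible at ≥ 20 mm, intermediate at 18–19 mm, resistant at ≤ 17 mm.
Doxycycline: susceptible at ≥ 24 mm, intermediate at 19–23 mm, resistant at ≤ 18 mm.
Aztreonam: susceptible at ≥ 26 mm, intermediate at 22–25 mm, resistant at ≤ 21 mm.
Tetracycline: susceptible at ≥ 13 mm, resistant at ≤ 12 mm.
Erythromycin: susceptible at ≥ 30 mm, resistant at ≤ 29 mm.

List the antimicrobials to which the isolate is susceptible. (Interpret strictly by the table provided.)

Cefazolin (7 mm) ≤ 12 mm ⇒ R
Ceftazidime: 19 mm is in 18–19 mm ⇒ I
Doxycycline 28 mm: ≥ 24 mm — Susceptible
Aztreonam 22 mm: in 22–25 mm → Intermediate

doxycycline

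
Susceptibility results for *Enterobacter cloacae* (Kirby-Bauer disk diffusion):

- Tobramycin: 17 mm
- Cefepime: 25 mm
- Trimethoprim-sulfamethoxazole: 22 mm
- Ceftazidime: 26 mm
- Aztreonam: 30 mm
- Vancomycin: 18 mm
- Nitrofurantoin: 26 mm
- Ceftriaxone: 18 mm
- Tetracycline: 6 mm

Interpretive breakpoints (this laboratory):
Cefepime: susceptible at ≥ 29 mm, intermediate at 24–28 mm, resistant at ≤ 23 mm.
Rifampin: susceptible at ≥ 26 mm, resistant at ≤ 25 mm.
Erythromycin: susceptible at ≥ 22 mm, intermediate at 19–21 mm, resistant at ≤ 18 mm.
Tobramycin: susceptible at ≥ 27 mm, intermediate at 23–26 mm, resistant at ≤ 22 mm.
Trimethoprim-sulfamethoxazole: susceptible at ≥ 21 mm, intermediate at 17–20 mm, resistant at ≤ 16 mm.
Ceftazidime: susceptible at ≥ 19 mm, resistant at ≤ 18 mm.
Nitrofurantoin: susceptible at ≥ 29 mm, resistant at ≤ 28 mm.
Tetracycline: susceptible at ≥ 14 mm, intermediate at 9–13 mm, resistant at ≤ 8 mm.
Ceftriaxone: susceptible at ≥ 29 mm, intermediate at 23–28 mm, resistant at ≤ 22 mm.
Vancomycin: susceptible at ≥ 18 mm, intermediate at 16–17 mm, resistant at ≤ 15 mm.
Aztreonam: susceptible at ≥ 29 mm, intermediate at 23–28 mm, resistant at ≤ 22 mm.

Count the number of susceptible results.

4

Tobramycin: 17 mm is ≤ 22 mm ⇒ R
Cefepime: 25 mm is in 24–28 mm → Intermediate
Trimethoprim-sulfamethoxazole: 22 mm is ≥ 21 mm — susceptible
Ceftazidime: 26 mm is ≥ 19 mm — Susceptible
Aztreonam (30 mm) ≥ 29 mm — Susceptible
Vancomycin 18 mm: ≥ 18 mm → susceptible
Nitrofurantoin (26 mm) ≤ 28 mm — Resistant
Ceftriaxone (18 mm) ≤ 22 mm ⇒ R
Tetracycline: 6 mm is ≤ 8 mm ⇒ R
Susceptible: 4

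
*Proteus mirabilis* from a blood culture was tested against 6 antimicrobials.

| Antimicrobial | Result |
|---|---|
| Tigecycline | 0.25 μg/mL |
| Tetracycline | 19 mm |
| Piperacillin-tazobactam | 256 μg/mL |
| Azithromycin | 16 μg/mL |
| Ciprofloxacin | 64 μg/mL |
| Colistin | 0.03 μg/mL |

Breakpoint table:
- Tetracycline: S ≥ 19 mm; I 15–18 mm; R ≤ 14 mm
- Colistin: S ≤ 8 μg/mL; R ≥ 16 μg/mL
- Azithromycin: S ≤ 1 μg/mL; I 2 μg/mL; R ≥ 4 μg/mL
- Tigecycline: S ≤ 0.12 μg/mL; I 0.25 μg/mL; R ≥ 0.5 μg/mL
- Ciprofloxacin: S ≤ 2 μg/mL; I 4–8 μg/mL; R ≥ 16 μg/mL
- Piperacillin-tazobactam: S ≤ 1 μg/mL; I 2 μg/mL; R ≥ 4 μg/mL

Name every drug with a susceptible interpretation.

tetracycline, colistin

Tigecycline: 0.25 μg/mL is = 0.25 μg/mL ⇒ intermediate
Tetracycline 19 mm: ≥ 19 mm — S
Piperacillin-tazobactam: 256 μg/mL is ≥ 4 μg/mL → Resistant
Azithromycin 16 μg/mL: ≥ 4 μg/mL ⇒ R
Ciprofloxacin 64 μg/mL: ≥ 16 μg/mL ⇒ R
Colistin: 0.03 μg/mL is ≤ 8 μg/mL — susceptible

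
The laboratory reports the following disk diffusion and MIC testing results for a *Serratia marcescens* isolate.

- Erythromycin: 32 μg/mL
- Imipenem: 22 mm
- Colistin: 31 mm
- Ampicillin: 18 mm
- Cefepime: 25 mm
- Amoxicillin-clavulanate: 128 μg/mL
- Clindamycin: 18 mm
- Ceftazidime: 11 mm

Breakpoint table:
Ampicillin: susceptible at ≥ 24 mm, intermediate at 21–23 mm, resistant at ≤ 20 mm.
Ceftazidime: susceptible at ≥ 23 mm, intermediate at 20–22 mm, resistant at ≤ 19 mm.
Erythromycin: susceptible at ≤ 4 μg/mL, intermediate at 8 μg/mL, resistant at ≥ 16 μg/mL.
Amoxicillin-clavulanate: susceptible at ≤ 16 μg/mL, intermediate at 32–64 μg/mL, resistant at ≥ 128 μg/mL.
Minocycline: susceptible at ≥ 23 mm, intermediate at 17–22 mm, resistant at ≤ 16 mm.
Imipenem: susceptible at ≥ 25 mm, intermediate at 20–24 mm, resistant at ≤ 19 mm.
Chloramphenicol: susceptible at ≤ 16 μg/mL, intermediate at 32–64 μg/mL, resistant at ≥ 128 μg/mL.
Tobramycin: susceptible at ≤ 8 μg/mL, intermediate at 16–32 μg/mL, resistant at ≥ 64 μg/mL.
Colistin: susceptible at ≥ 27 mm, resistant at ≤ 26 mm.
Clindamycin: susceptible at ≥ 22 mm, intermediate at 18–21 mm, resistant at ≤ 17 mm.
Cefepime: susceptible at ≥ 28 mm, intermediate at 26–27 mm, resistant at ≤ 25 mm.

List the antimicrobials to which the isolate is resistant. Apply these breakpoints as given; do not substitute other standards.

erythromycin, ampicillin, cefepime, amoxicillin-clavulanate, ceftazidime

Erythromycin 32 μg/mL: ≥ 16 μg/mL ⇒ R
Imipenem: 22 mm is in 20–24 mm → Intermediate
Colistin: 31 mm is ≥ 27 mm → S
Ampicillin (18 mm) ≤ 20 mm ⇒ Resistant
Cefepime (25 mm) ≤ 25 mm → resistant
Amoxicillin-clavulanate: 128 μg/mL is ≥ 128 μg/mL ⇒ Resistant
Clindamycin (18 mm) in 18–21 mm — I
Ceftazidime 11 mm: ≤ 19 mm ⇒ resistant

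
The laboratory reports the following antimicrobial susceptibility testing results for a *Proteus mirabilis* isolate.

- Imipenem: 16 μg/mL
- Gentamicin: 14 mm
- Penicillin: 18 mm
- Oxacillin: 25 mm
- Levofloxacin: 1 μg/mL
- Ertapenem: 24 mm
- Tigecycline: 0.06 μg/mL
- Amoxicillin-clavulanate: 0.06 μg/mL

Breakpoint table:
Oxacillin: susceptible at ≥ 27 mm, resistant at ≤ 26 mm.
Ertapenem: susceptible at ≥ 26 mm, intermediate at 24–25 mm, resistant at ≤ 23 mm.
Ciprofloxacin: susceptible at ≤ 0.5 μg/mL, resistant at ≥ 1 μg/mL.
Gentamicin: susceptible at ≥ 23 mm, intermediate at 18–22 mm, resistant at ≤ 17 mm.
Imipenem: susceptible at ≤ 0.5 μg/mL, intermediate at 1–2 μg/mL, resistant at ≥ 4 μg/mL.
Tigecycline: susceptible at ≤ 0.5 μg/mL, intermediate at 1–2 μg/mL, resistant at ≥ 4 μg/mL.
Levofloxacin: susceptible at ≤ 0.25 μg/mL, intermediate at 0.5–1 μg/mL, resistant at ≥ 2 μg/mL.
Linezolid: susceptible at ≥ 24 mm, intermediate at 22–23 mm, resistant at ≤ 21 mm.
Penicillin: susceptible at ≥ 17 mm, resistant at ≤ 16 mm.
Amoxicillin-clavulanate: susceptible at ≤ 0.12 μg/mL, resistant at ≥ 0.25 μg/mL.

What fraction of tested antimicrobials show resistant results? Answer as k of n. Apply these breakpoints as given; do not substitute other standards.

3 of 8

Imipenem 16 μg/mL: ≥ 4 μg/mL — Resistant
Gentamicin (14 mm) ≤ 17 mm → resistant
Penicillin: 18 mm is ≥ 17 mm ⇒ Susceptible
Oxacillin: 25 mm is ≤ 26 mm → resistant
Levofloxacin: 1 μg/mL is in 0.5–1 μg/mL — intermediate
Ertapenem: 24 mm is in 24–25 mm — Intermediate
Tigecycline (0.06 μg/mL) ≤ 0.5 μg/mL — susceptible
Amoxicillin-clavulanate: 0.06 μg/mL is ≤ 0.12 μg/mL → S
Resistant: 3/8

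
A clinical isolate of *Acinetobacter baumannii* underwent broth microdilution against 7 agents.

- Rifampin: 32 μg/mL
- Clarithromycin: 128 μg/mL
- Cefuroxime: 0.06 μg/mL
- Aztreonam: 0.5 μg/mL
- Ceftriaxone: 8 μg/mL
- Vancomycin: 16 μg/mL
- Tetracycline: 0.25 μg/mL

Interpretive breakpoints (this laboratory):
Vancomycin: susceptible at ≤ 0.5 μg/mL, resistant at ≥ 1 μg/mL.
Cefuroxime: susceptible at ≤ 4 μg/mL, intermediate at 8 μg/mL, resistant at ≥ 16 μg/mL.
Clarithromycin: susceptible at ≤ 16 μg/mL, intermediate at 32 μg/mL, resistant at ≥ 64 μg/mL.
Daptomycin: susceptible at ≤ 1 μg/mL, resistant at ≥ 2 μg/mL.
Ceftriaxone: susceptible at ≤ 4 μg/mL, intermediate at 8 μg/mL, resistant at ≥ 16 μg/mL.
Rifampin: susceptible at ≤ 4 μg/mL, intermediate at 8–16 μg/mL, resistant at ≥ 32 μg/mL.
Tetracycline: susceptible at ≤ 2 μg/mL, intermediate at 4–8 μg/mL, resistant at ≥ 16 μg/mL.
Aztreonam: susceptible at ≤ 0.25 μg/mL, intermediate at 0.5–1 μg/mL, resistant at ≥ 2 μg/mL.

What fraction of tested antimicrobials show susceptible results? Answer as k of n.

Rifampin: 32 μg/mL is ≥ 32 μg/mL — R
Clarithromycin 128 μg/mL: ≥ 64 μg/mL — Resistant
Cefuroxime (0.06 μg/mL) ≤ 4 μg/mL ⇒ S
Aztreonam (0.5 μg/mL) in 0.5–1 μg/mL → I
Ceftriaxone (8 μg/mL) = 8 μg/mL ⇒ intermediate
Vancomycin (16 μg/mL) ≥ 1 μg/mL — R
Tetracycline (0.25 μg/mL) ≤ 2 μg/mL ⇒ Susceptible
Susceptible: 2/7

2 of 7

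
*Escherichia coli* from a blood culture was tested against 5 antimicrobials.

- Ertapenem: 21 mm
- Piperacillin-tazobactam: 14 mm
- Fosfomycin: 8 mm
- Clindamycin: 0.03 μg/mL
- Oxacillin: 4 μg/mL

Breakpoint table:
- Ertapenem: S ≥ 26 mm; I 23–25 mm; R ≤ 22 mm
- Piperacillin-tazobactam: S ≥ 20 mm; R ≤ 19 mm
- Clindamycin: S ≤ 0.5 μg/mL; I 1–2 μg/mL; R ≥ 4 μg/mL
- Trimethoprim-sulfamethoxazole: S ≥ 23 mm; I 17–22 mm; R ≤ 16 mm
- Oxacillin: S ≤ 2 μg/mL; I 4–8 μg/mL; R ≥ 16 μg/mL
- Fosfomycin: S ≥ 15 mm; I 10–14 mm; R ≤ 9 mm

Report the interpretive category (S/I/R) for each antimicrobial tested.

R, R, R, S, I

Ertapenem 21 mm: ≤ 22 mm ⇒ Resistant
Piperacillin-tazobactam (14 mm) ≤ 19 mm ⇒ Resistant
Fosfomycin (8 mm) ≤ 9 mm ⇒ resistant
Clindamycin: 0.03 μg/mL is ≤ 0.5 μg/mL → S
Oxacillin: 4 μg/mL is in 4–8 μg/mL → Intermediate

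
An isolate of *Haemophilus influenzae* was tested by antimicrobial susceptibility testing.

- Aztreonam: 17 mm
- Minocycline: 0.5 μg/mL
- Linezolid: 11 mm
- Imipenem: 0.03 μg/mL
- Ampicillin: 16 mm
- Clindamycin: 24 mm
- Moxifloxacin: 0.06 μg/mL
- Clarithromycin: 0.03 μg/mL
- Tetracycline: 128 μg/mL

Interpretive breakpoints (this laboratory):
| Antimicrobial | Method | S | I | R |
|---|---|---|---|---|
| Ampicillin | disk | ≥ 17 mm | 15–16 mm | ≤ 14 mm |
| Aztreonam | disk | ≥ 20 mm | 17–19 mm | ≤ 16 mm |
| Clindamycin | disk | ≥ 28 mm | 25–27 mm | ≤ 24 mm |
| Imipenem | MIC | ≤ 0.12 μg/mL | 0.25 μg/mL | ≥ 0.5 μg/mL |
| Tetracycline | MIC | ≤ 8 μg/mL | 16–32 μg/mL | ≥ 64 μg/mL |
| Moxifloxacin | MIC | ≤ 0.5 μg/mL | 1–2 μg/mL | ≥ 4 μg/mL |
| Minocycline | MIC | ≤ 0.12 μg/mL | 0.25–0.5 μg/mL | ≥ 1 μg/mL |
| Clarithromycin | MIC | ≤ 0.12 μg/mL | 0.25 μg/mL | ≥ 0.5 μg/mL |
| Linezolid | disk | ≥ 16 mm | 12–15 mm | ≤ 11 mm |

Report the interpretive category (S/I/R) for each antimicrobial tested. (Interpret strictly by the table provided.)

Aztreonam 17 mm: in 17–19 mm → intermediate
Minocycline: 0.5 μg/mL is in 0.25–0.5 μg/mL → intermediate
Linezolid (11 mm) ≤ 11 mm — resistant
Imipenem: 0.03 μg/mL is ≤ 0.12 μg/mL — susceptible
Ampicillin: 16 mm is in 15–16 mm — intermediate
Clindamycin 24 mm: ≤ 24 mm → resistant
Moxifloxacin 0.06 μg/mL: ≤ 0.5 μg/mL ⇒ susceptible
Clarithromycin 0.03 μg/mL: ≤ 0.12 μg/mL → S
Tetracycline 128 μg/mL: ≥ 64 μg/mL ⇒ R

I, I, R, S, I, R, S, S, R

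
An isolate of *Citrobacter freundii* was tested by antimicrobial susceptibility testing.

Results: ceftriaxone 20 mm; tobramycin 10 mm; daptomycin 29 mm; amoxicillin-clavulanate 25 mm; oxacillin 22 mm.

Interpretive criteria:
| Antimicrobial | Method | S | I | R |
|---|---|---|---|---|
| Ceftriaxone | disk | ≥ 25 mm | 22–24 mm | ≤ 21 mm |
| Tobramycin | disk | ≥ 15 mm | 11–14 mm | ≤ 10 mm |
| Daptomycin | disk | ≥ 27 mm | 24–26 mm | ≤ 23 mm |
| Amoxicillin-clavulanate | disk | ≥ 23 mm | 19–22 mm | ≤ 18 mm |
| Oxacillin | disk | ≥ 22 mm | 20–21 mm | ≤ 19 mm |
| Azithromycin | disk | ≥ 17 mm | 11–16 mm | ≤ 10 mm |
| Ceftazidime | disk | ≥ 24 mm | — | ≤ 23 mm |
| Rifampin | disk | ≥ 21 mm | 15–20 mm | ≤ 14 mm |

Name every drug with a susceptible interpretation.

Ceftriaxone 20 mm: ≤ 21 mm → resistant
Tobramycin (10 mm) ≤ 10 mm ⇒ Resistant
Daptomycin (29 mm) ≥ 27 mm ⇒ susceptible
Amoxicillin-clavulanate 25 mm: ≥ 23 mm — Susceptible
Oxacillin (22 mm) ≥ 22 mm → S

daptomycin, amoxicillin-clavulanate, oxacillin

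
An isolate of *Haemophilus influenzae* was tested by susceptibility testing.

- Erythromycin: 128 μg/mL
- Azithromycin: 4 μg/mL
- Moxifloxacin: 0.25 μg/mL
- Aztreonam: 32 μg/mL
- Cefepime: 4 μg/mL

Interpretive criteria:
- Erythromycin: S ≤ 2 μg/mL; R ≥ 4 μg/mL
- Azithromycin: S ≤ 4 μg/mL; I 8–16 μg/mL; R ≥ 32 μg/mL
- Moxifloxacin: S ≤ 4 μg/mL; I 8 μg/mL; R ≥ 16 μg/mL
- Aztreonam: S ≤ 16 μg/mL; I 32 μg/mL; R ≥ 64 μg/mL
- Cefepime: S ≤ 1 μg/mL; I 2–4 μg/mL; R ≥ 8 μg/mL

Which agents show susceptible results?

azithromycin, moxifloxacin

Erythromycin (128 μg/mL) ≥ 4 μg/mL → Resistant
Azithromycin (4 μg/mL) ≤ 4 μg/mL → susceptible
Moxifloxacin (0.25 μg/mL) ≤ 4 μg/mL — S
Aztreonam 32 μg/mL: = 32 μg/mL → Intermediate
Cefepime 4 μg/mL: in 2–4 μg/mL → I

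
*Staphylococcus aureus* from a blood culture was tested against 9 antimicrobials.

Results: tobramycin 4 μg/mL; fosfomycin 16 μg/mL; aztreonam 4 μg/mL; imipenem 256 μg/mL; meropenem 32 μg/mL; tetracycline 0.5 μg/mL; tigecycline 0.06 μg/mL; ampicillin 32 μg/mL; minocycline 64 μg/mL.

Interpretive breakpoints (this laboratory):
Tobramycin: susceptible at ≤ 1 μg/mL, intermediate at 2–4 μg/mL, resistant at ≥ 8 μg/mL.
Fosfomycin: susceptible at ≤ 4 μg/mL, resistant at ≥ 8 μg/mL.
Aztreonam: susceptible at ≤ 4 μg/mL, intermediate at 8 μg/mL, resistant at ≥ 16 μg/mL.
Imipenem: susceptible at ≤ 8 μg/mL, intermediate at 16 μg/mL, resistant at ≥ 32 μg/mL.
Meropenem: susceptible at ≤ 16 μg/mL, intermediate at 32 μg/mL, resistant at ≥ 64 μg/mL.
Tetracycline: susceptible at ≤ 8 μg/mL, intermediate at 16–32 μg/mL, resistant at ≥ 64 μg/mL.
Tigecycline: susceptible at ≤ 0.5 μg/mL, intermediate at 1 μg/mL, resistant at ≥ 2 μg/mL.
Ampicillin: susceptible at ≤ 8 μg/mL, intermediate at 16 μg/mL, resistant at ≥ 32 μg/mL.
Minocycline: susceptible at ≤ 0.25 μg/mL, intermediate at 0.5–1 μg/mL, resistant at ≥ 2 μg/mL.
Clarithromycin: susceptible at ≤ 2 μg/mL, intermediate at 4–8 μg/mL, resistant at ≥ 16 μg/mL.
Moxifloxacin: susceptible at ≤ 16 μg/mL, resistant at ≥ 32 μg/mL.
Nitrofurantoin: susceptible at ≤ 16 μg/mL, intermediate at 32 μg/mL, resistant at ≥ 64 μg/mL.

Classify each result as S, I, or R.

I, R, S, R, I, S, S, R, R

Tobramycin 4 μg/mL: in 2–4 μg/mL ⇒ intermediate
Fosfomycin: 16 μg/mL is ≥ 8 μg/mL — Resistant
Aztreonam 4 μg/mL: ≤ 4 μg/mL — susceptible
Imipenem (256 μg/mL) ≥ 32 μg/mL → resistant
Meropenem 32 μg/mL: = 32 μg/mL → I
Tetracycline: 0.5 μg/mL is ≤ 8 μg/mL ⇒ S
Tigecycline: 0.06 μg/mL is ≤ 0.5 μg/mL — Susceptible
Ampicillin (32 μg/mL) ≥ 32 μg/mL — Resistant
Minocycline (64 μg/mL) ≥ 2 μg/mL ⇒ resistant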